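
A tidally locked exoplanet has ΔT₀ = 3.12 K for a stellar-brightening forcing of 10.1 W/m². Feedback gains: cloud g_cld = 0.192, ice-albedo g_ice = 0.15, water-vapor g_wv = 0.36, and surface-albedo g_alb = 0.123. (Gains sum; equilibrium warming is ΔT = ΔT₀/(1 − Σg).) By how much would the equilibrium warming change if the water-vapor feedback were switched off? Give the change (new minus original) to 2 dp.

Original: g = 0.825, ΔT = 3.12/(1−0.825) = 17.8286 K.
Without water-vapor: g' = 0.465, ΔT' = 3.12/(1−0.465) = 5.8318 K.
Change = 5.8318 − 17.8286 = -12.00 K.

-12.00 K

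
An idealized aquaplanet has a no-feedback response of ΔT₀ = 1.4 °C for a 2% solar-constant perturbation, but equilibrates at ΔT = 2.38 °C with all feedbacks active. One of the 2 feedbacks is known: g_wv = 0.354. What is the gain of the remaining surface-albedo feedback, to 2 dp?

Amplification A = ΔT/ΔT₀ = 2.38/1.4 = 1.7.
Total gain g = 1 − 1/A = 1 − 1/1.7 = 0.4118.
The known gain is 0.354.
g_alb = 0.4118 − 0.354 = 0.06.

0.06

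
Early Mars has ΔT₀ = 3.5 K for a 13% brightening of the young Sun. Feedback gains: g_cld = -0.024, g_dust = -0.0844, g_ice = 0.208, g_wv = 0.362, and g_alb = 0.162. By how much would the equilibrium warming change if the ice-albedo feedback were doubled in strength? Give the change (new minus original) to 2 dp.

11.49 K

Original: g = 0.6236, ΔT = 3.5/(1−0.6236) = 9.2986 K.
With doubled ice-albedo: g' = 0.8316, ΔT' = 3.5/(1−0.8316) = 20.7838 K.
Change = 20.7838 − 9.2986 = 11.49 K.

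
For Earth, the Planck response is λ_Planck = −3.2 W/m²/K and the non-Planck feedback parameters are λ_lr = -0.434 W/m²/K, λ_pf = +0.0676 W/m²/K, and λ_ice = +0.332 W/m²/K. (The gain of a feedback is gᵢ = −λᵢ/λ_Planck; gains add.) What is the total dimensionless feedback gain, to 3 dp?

Convert to gains: g_lr = -0.434/3.2 = -0.1356; g_pf = 0.0676/3.2 = 0.02112; g_ice = 0.332/3.2 = 0.1037.
Total gain g = -0.01078.

-0.011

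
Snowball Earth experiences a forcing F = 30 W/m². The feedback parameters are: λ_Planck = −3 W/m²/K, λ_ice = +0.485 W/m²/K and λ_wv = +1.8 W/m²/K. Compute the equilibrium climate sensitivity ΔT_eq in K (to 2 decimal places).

Net feedback parameter λ = (−3) + (+0.485) + (+1.8) = -0.715 W/m²/K.
ΔT = −F/λ = −30/(-0.715) = 41.96 K.

41.96 K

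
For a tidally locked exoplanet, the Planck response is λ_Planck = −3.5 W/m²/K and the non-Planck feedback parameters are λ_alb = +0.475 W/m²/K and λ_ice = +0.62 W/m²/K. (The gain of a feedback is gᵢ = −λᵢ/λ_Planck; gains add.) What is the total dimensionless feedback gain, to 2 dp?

0.31

Convert to gains: g_alb = 0.475/3.5 = 0.1357; g_ice = 0.62/3.5 = 0.1771.
Total gain g = 0.3128.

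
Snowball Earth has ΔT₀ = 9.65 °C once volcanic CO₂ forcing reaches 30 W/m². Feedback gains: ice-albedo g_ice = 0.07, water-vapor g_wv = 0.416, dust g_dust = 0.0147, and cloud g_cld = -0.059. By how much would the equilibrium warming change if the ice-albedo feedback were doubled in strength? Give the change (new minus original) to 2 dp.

Original: g = 0.4417, ΔT = 9.65/(1−0.4417) = 17.2846 °C.
With doubled ice-albedo: g' = 0.5117, ΔT' = 9.65/(1−0.5117) = 19.7624 °C.
Change = 19.7624 − 17.2846 = 2.48 °C.

2.48 °C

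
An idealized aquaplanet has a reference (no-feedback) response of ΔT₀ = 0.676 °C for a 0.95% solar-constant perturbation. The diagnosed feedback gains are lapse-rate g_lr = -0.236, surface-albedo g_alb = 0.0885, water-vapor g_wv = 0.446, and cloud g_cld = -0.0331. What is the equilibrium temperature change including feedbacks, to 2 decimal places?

Total gain g = -0.236 + 0.0885 + 0.446 − 0.0331 = 0.2654.
Amplification A = 1/(1 − 0.2654) = 1.361.
ΔT = 0.676 × 1.361 = 0.92 °C.

0.92 °C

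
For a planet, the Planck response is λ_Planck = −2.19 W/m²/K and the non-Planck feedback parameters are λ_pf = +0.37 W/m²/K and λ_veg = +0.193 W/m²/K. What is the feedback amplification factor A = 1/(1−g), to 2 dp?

Convert to gains: g_pf = 0.37/2.19 = 0.1689; g_veg = 0.193/2.19 = 0.08813.
Total gain g = 0.25703.
A = 1/(1 − 0.25703) = 1.35.

1.35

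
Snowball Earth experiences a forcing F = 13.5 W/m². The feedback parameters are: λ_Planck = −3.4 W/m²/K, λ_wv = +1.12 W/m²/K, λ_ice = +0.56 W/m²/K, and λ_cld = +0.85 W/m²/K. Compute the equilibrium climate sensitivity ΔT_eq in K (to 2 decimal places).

Net feedback parameter λ = (−3.4) + (+1.12) + (+0.56) + (+0.85) = -0.87 W/m²/K.
ΔT = −F/λ = −13.5/(-0.87) = 15.52 K.

15.52 K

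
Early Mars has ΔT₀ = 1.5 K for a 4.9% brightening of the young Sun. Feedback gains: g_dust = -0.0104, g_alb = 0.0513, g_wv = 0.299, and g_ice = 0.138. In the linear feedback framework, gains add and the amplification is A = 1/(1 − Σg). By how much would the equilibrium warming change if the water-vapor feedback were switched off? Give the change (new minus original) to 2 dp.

-1.05 K

Original: g = 0.4779, ΔT = 1.5/(1−0.4779) = 2.8730 K.
Without water-vapor: g' = 0.1789, ΔT' = 1.5/(1−0.1789) = 1.8268 K.
Change = 1.8268 − 2.8730 = -1.05 K.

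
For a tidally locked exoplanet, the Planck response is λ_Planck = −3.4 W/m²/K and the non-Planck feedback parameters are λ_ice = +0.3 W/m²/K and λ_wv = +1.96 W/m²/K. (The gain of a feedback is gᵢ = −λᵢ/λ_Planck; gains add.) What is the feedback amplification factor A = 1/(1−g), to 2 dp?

Convert to gains: g_ice = 0.3/3.4 = 0.08824; g_wv = 1.96/3.4 = 0.5765.
Total gain g = 0.66474.
A = 1/(1 − 0.66474) = 2.98.

2.98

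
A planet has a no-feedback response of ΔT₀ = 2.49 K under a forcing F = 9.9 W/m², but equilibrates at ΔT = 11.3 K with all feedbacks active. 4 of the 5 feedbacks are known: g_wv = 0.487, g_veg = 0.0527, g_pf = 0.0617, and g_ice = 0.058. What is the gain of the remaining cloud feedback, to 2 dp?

0.12

Amplification A = ΔT/ΔT₀ = 11.3/2.49 = 4.538.
Total gain g = 1 − 1/A = 1 − 1/4.538 = 0.7796.
Known gains sum to 0.487 + 0.0527 + 0.0617 + 0.058 = 0.6594.
g_cld = 0.7796 − 0.6594 = 0.12.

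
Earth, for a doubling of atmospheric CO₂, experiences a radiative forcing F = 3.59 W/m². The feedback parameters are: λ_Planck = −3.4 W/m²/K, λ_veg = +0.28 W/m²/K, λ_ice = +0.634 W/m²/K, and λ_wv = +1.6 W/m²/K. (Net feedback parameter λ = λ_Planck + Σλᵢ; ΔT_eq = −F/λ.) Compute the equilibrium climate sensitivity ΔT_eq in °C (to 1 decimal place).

4.1 °C

Net feedback parameter λ = (−3.4) + (+0.28) + (+0.634) + (+1.6) = -0.886 W/m²/K.
ΔT = −F/λ = −3.59/(-0.886) = 4.1 °C.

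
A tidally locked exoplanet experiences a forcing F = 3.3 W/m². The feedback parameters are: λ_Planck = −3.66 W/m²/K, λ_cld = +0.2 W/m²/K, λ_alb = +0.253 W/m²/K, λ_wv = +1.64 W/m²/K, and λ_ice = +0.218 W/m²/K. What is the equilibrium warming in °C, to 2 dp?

2.45 °C

Net feedback parameter λ = (−3.66) + (+0.2) + (+0.253) + (+1.64) + (+0.218) = -1.349 W/m²/K.
ΔT = −F/λ = −3.3/(-1.349) = 2.45 °C.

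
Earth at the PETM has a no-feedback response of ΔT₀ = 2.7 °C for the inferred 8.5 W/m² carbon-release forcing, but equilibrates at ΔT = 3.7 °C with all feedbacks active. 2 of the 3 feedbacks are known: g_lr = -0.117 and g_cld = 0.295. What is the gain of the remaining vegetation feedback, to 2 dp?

Amplification A = ΔT/ΔT₀ = 3.7/2.7 = 1.37.
Total gain g = 1 − 1/A = 1 − 1/1.37 = 0.2701.
Known gains sum to -0.117 + 0.295 = 0.178.
g_veg = 0.2701 − 0.178 = 0.09.

0.09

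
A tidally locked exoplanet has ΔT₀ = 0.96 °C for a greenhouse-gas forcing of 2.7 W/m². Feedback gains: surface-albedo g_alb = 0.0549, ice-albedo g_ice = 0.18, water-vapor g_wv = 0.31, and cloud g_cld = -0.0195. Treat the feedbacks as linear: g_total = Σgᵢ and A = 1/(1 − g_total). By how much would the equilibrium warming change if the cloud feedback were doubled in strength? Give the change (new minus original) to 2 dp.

Original: g = 0.5254, ΔT = 0.96/(1−0.5254) = 2.0228 °C.
With doubled cloud: g' = 0.5059, ΔT' = 0.96/(1−0.5059) = 1.9429 °C.
Change = 1.9429 − 2.0228 = -0.08 °C.

-0.08 °C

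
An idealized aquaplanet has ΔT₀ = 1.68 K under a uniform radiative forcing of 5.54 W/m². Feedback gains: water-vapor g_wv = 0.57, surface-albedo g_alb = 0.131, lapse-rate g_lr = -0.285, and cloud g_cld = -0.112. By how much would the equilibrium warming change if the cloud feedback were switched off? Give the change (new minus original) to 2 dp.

0.46 K

Original: g = 0.304, ΔT = 1.68/(1−0.304) = 2.4138 K.
Without cloud: g' = 0.416, ΔT' = 1.68/(1−0.416) = 2.8767 K.
Change = 2.8767 − 2.4138 = 0.46 K.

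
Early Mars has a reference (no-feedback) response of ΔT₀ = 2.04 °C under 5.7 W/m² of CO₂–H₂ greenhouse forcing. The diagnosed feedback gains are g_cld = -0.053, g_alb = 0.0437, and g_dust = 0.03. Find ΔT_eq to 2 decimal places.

Total gain g = -0.053 + 0.0437 + 0.03 = 0.0207.
Amplification A = 1/(1 − 0.0207) = 1.021.
ΔT = 2.04 × 1.021 = 2.08 °C.

2.08 °C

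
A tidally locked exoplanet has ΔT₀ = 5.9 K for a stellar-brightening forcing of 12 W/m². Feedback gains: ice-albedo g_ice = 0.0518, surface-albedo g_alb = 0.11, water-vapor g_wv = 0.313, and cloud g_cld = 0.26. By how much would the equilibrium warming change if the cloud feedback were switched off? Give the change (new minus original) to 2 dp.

-11.01 K

Original: g = 0.7348, ΔT = 5.9/(1−0.7348) = 22.2474 K.
Without cloud: g' = 0.4748, ΔT' = 5.9/(1−0.4748) = 11.2338 K.
Change = 11.2338 − 22.2474 = -11.01 K.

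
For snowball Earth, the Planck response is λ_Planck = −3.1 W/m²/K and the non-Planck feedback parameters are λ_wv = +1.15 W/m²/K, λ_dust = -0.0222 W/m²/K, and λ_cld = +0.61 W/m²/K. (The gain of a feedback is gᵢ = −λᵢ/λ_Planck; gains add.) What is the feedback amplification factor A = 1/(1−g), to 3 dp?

2.276

Convert to gains: g_wv = 1.15/3.1 = 0.371; g_dust = -0.0222/3.1 = -0.007161; g_cld = 0.61/3.1 = 0.1968.
Total gain g = 0.560639.
A = 1/(1 − 0.560639) = 2.276.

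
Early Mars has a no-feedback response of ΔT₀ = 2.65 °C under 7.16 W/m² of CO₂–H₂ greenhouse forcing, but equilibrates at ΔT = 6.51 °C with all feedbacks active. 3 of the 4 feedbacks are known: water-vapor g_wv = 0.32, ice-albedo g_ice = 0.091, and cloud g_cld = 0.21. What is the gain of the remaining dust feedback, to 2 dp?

-0.03

Amplification A = ΔT/ΔT₀ = 6.51/2.65 = 2.457.
Total gain g = 1 − 1/A = 1 − 1/2.457 = 0.593.
Known gains sum to 0.32 + 0.091 + 0.21 = 0.621.
g_dust = 0.593 − 0.621 = -0.03.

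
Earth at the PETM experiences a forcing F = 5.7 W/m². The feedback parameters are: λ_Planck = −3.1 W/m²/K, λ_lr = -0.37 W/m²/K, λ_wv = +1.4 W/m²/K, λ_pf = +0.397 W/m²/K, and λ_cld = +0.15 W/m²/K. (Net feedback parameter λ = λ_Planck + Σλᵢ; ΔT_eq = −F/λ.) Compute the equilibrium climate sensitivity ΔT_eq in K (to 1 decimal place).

Net feedback parameter λ = (−3.1) + (-0.37) + (+1.4) + (+0.397) + (+0.15) = -1.523 W/m²/K.
ΔT = −F/λ = −5.7/(-1.523) = 3.7 K.

3.7 K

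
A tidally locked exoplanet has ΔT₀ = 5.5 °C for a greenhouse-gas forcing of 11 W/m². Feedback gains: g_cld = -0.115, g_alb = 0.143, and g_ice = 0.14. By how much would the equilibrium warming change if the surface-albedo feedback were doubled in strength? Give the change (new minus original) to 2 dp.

Original: g = 0.168, ΔT = 5.5/(1−0.168) = 6.6106 °C.
With doubled surface-albedo: g' = 0.311, ΔT' = 5.5/(1−0.311) = 7.9826 °C.
Change = 7.9826 − 6.6106 = 1.37 °C.

1.37 °C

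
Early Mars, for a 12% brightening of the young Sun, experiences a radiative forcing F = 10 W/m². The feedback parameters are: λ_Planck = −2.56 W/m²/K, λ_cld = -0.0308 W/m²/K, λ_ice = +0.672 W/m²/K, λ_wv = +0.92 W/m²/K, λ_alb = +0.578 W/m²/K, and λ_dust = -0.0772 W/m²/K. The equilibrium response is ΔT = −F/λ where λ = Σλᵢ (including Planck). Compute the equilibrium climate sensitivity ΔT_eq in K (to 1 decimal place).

20.1 K

Net feedback parameter λ = (−2.56) + (-0.0308) + (+0.672) + (+0.92) + (+0.578) + (-0.0772) = -0.498 W/m²/K.
ΔT = −F/λ = −10/(-0.498) = 20.1 K.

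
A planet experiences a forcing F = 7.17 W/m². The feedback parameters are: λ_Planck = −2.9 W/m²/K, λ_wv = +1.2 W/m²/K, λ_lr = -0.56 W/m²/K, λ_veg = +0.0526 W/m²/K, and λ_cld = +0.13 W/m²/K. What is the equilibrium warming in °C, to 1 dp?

Net feedback parameter λ = (−2.9) + (+1.2) + (-0.56) + (+0.0526) + (+0.13) = -2.0774 W/m²/K.
ΔT = −F/λ = −7.17/(-2.0774) = 3.5 °C.

3.5 °C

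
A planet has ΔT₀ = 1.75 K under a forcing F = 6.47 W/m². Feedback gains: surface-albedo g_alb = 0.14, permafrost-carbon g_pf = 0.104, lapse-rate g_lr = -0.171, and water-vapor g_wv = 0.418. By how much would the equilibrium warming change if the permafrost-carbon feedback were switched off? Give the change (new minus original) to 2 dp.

-0.58 K

Original: g = 0.491, ΔT = 1.75/(1−0.491) = 3.4381 K.
Without permafrost-carbon: g' = 0.387, ΔT' = 1.75/(1−0.387) = 2.8548 K.
Change = 2.8548 − 3.4381 = -0.58 K.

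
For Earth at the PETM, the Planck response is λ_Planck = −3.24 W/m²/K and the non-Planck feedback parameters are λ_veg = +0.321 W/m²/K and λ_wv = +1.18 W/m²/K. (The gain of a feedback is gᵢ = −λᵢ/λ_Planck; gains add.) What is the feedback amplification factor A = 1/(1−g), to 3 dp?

Convert to gains: g_veg = 0.321/3.24 = 0.09907; g_wv = 1.18/3.24 = 0.3642.
Total gain g = 0.46327.
A = 1/(1 − 0.46327) = 1.863.

1.863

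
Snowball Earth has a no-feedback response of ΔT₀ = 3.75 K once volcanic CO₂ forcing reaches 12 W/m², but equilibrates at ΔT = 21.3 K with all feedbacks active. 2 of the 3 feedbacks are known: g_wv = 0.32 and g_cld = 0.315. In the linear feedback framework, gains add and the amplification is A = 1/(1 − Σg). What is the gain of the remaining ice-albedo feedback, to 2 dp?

Amplification A = ΔT/ΔT₀ = 21.3/3.75 = 5.68.
Total gain g = 1 − 1/A = 1 − 1/5.68 = 0.8239.
Known gains sum to 0.32 + 0.315 = 0.635.
g_ice = 0.8239 − 0.635 = 0.19.

0.19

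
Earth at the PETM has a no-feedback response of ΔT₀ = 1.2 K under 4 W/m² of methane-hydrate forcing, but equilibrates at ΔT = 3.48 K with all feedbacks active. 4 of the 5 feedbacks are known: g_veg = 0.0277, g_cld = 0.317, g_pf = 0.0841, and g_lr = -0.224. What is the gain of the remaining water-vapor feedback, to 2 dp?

0.45

Amplification A = ΔT/ΔT₀ = 3.48/1.2 = 2.9.
Total gain g = 1 − 1/A = 1 − 1/2.9 = 0.6552.
Known gains sum to 0.0277 + 0.317 + 0.0841 − 0.224 = 0.2048.
g_wv = 0.6552 − 0.2048 = 0.45.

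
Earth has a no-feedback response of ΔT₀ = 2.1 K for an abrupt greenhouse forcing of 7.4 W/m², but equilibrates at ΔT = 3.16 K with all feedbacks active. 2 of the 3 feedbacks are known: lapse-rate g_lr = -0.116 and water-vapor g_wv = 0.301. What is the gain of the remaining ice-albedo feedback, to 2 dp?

Amplification A = ΔT/ΔT₀ = 3.16/2.1 = 1.505.
Total gain g = 1 − 1/A = 1 − 1/1.505 = 0.3355.
Known gains sum to -0.116 + 0.301 = 0.185.
g_ice = 0.3355 − 0.185 = 0.15.

0.15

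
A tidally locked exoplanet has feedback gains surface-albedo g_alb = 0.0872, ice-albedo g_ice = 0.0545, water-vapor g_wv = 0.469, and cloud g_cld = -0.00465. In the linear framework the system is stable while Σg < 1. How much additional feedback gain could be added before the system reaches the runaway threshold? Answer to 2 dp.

0.39

Current total gain = 0.0872 + 0.0545 + 0.469 − 0.00465 = 0.60605.
Margin to runaway = 1 − 0.60605 = 0.39.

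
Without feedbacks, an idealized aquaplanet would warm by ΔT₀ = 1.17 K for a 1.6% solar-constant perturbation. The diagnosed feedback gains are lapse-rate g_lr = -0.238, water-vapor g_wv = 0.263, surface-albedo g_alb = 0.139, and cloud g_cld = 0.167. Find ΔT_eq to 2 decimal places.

Total gain g = -0.238 + 0.263 + 0.139 + 0.167 = 0.331.
Amplification A = 1/(1 − 0.331) = 1.495.
ΔT = 1.17 × 1.495 = 1.75 K.

1.75 K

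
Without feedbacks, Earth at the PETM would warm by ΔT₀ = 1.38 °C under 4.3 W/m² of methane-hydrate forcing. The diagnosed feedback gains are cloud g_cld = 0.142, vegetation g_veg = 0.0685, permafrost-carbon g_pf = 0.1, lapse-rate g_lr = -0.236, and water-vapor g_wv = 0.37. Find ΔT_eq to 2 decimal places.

Total gain g = 0.142 + 0.0685 + 0.1 − 0.236 + 0.37 = 0.4445.
Amplification A = 1/(1 − 0.4445) = 1.8.
ΔT = 1.38 × 1.8 = 2.48 °C.

2.48 °C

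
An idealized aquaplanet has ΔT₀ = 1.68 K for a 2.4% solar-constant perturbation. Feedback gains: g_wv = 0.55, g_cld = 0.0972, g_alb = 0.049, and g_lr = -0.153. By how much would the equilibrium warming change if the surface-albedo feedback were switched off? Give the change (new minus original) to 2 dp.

Original: g = 0.5432, ΔT = 1.68/(1−0.5432) = 3.6778 K.
Without surface-albedo: g' = 0.4942, ΔT' = 1.68/(1−0.4942) = 3.3215 K.
Change = 3.3215 − 3.6778 = -0.36 K.

-0.36 K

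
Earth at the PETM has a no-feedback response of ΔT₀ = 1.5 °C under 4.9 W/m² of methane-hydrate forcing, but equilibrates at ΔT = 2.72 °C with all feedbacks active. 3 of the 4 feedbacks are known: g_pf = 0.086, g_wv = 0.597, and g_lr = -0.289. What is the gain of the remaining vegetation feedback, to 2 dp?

0.05

Amplification A = ΔT/ΔT₀ = 2.72/1.5 = 1.813.
Total gain g = 1 − 1/A = 1 − 1/1.813 = 0.4484.
Known gains sum to 0.086 + 0.597 − 0.289 = 0.394.
g_veg = 0.4484 − 0.394 = 0.05.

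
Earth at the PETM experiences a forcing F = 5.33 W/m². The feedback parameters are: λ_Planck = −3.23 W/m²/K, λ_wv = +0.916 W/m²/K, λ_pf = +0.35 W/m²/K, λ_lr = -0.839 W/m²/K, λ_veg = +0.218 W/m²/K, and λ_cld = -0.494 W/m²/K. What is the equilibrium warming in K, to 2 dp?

Net feedback parameter λ = (−3.23) + (+0.916) + (+0.35) + (-0.839) + (+0.218) + (-0.494) = -3.079 W/m²/K.
ΔT = −F/λ = −5.33/(-3.079) = 1.73 K.

1.73 K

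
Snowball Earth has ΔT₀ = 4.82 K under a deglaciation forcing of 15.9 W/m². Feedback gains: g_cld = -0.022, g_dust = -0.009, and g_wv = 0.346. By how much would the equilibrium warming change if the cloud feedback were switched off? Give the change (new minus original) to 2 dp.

0.23 K

Original: g = 0.315, ΔT = 4.82/(1−0.315) = 7.0365 K.
Without cloud: g' = 0.337, ΔT' = 4.82/(1−0.337) = 7.2700 K.
Change = 7.2700 − 7.0365 = 0.23 K.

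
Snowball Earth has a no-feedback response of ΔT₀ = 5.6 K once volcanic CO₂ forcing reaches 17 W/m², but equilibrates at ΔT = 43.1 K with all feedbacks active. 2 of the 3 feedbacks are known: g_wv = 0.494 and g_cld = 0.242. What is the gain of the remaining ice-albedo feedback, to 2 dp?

0.13

Amplification A = ΔT/ΔT₀ = 43.1/5.6 = 7.696.
Total gain g = 1 − 1/A = 1 − 1/7.696 = 0.8701.
Known gains sum to 0.494 + 0.242 = 0.736.
g_ice = 0.8701 − 0.736 = 0.13.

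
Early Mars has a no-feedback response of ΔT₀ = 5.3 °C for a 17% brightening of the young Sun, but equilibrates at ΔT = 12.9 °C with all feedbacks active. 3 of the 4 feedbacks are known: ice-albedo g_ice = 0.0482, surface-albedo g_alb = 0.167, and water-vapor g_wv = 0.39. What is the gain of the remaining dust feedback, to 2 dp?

Amplification A = ΔT/ΔT₀ = 12.9/5.3 = 2.434.
Total gain g = 1 − 1/A = 1 − 1/2.434 = 0.5892.
Known gains sum to 0.0482 + 0.167 + 0.39 = 0.6052.
g_dust = 0.5892 − 0.6052 = -0.02.

-0.02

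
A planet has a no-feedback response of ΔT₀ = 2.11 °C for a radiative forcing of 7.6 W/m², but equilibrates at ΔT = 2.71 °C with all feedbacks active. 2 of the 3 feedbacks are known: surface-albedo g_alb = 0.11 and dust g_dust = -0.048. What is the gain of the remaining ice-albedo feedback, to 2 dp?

0.16

Amplification A = ΔT/ΔT₀ = 2.71/2.11 = 1.284.
Total gain g = 1 − 1/A = 1 − 1/1.284 = 0.2212.
Known gains sum to 0.11 − 0.048 = 0.062.
g_ice = 0.2212 − 0.062 = 0.16.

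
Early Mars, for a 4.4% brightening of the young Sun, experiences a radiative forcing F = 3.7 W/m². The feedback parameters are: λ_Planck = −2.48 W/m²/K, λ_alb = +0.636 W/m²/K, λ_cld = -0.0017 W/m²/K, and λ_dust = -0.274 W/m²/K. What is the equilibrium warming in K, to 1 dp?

1.7 K

Net feedback parameter λ = (−2.48) + (+0.636) + (-0.0017) + (-0.274) = -2.1197 W/m²/K.
ΔT = −F/λ = −3.7/(-2.1197) = 1.7 K.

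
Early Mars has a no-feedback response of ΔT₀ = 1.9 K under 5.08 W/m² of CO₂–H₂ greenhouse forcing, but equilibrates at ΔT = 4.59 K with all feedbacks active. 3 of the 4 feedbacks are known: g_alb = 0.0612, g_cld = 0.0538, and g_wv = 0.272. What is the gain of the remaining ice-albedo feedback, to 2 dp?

Amplification A = ΔT/ΔT₀ = 4.59/1.9 = 2.416.
Total gain g = 1 − 1/A = 1 − 1/2.416 = 0.5861.
Known gains sum to 0.0612 + 0.0538 + 0.272 = 0.387.
g_ice = 0.5861 − 0.387 = 0.20.

0.20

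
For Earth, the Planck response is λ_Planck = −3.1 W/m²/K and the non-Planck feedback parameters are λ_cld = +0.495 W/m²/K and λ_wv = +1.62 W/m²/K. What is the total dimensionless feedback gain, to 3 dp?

Convert to gains: g_cld = 0.495/3.1 = 0.1597; g_wv = 1.62/3.1 = 0.5226.
Total gain g = 0.6823.

0.682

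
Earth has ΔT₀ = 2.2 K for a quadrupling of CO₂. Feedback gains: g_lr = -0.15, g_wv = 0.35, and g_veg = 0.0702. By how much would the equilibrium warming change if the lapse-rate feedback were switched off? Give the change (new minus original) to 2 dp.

0.78 K

Original: g = 0.2702, ΔT = 2.2/(1−0.2702) = 3.0145 K.
Without lapse-rate: g' = 0.4202, ΔT' = 2.2/(1−0.4202) = 3.7944 K.
Change = 3.7944 − 3.0145 = 0.78 K.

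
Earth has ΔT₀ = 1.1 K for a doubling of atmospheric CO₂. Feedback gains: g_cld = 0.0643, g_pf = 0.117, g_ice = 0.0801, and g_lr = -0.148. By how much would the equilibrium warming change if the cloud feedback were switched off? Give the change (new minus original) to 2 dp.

-0.08 K

Original: g = 0.1134, ΔT = 1.1/(1−0.1134) = 1.2407 K.
Without cloud: g' = 0.0491, ΔT' = 1.1/(1−0.0491) = 1.1568 K.
Change = 1.1568 − 1.2407 = -0.08 K.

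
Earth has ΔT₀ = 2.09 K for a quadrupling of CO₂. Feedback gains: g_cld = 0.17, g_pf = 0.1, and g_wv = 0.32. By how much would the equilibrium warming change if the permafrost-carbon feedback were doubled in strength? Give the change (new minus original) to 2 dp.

Original: g = 0.59, ΔT = 2.09/(1−0.59) = 5.0976 K.
With doubled permafrost-carbon: g' = 0.69, ΔT' = 2.09/(1−0.69) = 6.7419 K.
Change = 6.7419 − 5.0976 = 1.64 K.

1.64 K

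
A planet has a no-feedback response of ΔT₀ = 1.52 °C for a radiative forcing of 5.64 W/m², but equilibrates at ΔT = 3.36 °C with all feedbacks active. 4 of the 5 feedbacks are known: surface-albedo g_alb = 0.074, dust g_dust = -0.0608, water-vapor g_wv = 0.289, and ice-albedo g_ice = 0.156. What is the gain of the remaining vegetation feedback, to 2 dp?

0.09

Amplification A = ΔT/ΔT₀ = 3.36/1.52 = 2.211.
Total gain g = 1 − 1/A = 1 − 1/2.211 = 0.5477.
Known gains sum to 0.074 − 0.0608 + 0.289 + 0.156 = 0.4582.
g_veg = 0.5477 − 0.4582 = 0.09.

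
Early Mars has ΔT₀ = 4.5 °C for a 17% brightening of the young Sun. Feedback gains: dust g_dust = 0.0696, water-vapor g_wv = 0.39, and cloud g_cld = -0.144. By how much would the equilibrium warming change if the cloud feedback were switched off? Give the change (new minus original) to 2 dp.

Original: g = 0.3156, ΔT = 4.5/(1−0.3156) = 6.5751 °C.
Without cloud: g' = 0.4596, ΔT' = 4.5/(1−0.4596) = 8.3272 °C.
Change = 8.3272 − 6.5751 = 1.75 °C.

1.75 °C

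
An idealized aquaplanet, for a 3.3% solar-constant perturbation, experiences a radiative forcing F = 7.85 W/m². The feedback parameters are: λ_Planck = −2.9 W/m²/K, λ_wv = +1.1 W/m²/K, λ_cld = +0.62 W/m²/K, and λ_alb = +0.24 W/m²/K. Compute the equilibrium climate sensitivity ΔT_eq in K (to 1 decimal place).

8.4 K

Net feedback parameter λ = (−2.9) + (+1.1) + (+0.62) + (+0.24) = -0.94 W/m²/K.
ΔT = −F/λ = −7.85/(-0.94) = 8.4 K.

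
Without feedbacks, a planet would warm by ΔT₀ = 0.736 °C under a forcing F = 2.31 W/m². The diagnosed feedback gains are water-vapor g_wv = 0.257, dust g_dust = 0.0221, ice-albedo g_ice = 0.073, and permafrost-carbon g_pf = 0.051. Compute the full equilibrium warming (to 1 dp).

1.2 °C

Total gain g = 0.257 + 0.0221 + 0.073 + 0.051 = 0.4031.
Amplification A = 1/(1 − 0.4031) = 1.675.
ΔT = 0.736 × 1.675 = 1.2 °C.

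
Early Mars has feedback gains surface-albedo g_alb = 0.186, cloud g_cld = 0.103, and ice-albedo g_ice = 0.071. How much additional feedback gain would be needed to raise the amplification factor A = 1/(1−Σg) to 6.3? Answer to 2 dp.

Current total gain = 0.36.
Target gain for A = 6.3: g* = 1 − 1/6.3 = 0.8413.
Additional gain needed = 0.8413 − 0.36 = 0.48.

0.48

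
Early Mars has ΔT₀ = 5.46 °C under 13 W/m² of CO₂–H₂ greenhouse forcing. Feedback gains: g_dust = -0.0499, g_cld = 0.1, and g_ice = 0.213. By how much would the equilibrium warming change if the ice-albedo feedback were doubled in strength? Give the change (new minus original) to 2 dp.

3.01 °C

Original: g = 0.2631, ΔT = 5.46/(1−0.2631) = 7.4094 °C.
With doubled ice-albedo: g' = 0.4761, ΔT' = 5.46/(1−0.4761) = 10.4218 °C.
Change = 10.4218 − 7.4094 = 3.01 °C.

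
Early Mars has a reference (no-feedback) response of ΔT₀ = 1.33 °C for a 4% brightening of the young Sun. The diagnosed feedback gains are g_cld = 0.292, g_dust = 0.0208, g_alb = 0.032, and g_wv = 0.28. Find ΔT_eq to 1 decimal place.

Total gain g = 0.292 + 0.0208 + 0.032 + 0.28 = 0.6248.
Amplification A = 1/(1 − 0.6248) = 2.665.
ΔT = 1.33 × 2.665 = 3.5 °C.

3.5 °C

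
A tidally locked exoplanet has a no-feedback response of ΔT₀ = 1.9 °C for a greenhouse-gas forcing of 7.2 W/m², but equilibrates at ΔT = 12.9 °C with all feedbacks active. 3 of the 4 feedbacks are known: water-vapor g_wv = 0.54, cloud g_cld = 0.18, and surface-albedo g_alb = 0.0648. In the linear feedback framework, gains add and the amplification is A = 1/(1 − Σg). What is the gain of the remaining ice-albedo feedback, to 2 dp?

0.07

Amplification A = ΔT/ΔT₀ = 12.9/1.9 = 6.789.
Total gain g = 1 − 1/A = 1 − 1/6.789 = 0.8527.
Known gains sum to 0.54 + 0.18 + 0.0648 = 0.7848.
g_ice = 0.8527 − 0.7848 = 0.07.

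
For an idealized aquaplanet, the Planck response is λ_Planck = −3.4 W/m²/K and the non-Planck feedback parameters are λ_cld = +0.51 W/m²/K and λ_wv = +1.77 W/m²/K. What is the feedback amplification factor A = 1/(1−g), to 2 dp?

3.04

Convert to gains: g_cld = 0.51/3.4 = 0.15; g_wv = 1.77/3.4 = 0.5206.
Total gain g = 0.6706.
A = 1/(1 − 0.6706) = 3.04.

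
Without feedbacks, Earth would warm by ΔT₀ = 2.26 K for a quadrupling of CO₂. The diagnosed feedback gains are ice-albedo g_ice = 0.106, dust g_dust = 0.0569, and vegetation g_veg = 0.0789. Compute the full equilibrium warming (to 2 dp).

2.98 K

Total gain g = 0.106 + 0.0569 + 0.0789 = 0.2418.
Amplification A = 1/(1 − 0.2418) = 1.319.
ΔT = 2.26 × 1.319 = 2.98 K.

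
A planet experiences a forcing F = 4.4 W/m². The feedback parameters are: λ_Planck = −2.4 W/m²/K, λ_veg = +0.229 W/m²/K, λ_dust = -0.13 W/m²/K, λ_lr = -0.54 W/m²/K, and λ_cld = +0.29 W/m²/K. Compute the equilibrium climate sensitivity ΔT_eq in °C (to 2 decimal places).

1.72 °C

Net feedback parameter λ = (−2.4) + (+0.229) + (-0.13) + (-0.54) + (+0.29) = -2.551 W/m²/K.
ΔT = −F/λ = −4.4/(-2.551) = 1.72 °C.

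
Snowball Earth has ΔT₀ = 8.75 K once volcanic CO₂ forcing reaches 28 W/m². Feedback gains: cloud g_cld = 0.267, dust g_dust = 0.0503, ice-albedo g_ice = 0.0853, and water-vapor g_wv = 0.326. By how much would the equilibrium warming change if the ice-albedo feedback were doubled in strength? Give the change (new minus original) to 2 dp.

14.78 K

Original: g = 0.7286, ΔT = 8.75/(1−0.7286) = 32.2402 K.
With doubled ice-albedo: g' = 0.8139, ΔT' = 8.75/(1−0.8139) = 47.0177 K.
Change = 47.0177 − 32.2402 = 14.78 K.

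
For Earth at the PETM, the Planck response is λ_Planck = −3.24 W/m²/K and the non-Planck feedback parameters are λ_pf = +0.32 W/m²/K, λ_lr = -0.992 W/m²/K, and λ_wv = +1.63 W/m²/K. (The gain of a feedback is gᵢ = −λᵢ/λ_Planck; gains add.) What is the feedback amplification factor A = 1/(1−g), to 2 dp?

1.42

Convert to gains: g_pf = 0.32/3.24 = 0.09877; g_lr = -0.992/3.24 = -0.3062; g_wv = 1.63/3.24 = 0.5031.
Total gain g = 0.29567.
A = 1/(1 − 0.29567) = 1.42.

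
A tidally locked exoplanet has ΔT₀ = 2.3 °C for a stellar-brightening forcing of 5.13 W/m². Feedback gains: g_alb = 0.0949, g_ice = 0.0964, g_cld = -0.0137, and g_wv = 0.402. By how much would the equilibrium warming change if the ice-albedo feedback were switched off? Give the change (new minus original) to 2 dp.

Original: g = 0.5796, ΔT = 2.3/(1−0.5796) = 5.4710 °C.
Without ice-albedo: g' = 0.4832, ΔT' = 2.3/(1−0.4832) = 4.4505 °C.
Change = 4.4505 − 5.4710 = -1.02 °C.

-1.02 °C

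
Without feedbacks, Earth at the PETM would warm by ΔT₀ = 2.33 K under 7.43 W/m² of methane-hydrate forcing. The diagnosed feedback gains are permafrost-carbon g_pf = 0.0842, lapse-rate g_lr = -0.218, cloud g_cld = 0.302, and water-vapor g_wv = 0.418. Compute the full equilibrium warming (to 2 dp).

5.63 K

Total gain g = 0.0842 − 0.218 + 0.302 + 0.418 = 0.5862.
Amplification A = 1/(1 − 0.5862) = 2.417.
ΔT = 2.33 × 2.417 = 5.63 K.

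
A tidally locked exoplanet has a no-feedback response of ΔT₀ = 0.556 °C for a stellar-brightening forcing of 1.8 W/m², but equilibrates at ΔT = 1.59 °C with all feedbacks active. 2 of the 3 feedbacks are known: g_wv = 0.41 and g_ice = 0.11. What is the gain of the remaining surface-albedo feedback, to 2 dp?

Amplification A = ΔT/ΔT₀ = 1.59/0.556 = 2.86.
Total gain g = 1 − 1/A = 1 − 1/2.86 = 0.6503.
Known gains sum to 0.41 + 0.11 = 0.52.
g_alb = 0.6503 − 0.52 = 0.13.

0.13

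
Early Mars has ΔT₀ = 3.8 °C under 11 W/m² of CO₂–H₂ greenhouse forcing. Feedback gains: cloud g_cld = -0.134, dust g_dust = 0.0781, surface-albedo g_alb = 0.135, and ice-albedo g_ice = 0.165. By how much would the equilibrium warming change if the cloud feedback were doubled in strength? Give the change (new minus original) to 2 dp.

Original: g = 0.2441, ΔT = 3.8/(1−0.2441) = 5.0271 °C.
With doubled cloud: g' = 0.1101, ΔT' = 3.8/(1−0.1101) = 4.2701 °C.
Change = 4.2701 − 5.0271 = -0.76 °C.

-0.76 °C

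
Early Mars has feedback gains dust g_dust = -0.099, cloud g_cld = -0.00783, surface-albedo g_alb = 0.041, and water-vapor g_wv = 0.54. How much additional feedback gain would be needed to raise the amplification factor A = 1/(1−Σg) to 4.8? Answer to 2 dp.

0.32

Current total gain = 0.47417.
Target gain for A = 4.8: g* = 1 − 1/4.8 = 0.7917.
Additional gain needed = 0.7917 − 0.47417 = 0.32.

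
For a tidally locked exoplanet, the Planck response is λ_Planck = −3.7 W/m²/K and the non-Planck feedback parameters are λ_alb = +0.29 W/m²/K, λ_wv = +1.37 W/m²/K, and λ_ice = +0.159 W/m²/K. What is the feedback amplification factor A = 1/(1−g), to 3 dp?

1.967

Convert to gains: g_alb = 0.29/3.7 = 0.07838; g_wv = 1.37/3.7 = 0.3703; g_ice = 0.159/3.7 = 0.04297.
Total gain g = 0.49165.
A = 1/(1 − 0.49165) = 1.967.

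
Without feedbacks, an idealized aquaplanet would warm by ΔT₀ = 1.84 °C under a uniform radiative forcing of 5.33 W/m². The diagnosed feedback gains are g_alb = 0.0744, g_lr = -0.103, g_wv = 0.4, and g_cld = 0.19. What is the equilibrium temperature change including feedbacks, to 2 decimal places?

Total gain g = 0.0744 − 0.103 + 0.4 + 0.19 = 0.5614.
Amplification A = 1/(1 − 0.5614) = 2.28.
ΔT = 1.84 × 2.28 = 4.20 °C.

4.20 °C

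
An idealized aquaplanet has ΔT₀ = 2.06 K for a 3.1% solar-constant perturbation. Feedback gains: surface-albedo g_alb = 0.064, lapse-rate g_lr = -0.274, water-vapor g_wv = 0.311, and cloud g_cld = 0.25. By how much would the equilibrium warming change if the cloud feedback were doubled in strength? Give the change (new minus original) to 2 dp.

1.99 K

Original: g = 0.351, ΔT = 2.06/(1−0.351) = 3.1741 K.
With doubled cloud: g' = 0.601, ΔT' = 2.06/(1−0.601) = 5.1629 K.
Change = 5.1629 − 3.1741 = 1.99 K.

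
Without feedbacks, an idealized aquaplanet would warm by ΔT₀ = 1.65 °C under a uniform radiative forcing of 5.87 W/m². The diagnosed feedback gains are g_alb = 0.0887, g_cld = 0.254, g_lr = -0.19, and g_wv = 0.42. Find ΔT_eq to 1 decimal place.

3.9 °C

Total gain g = 0.0887 + 0.254 − 0.19 + 0.42 = 0.5727.
Amplification A = 1/(1 − 0.5727) = 2.34.
ΔT = 1.65 × 2.34 = 3.9 °C.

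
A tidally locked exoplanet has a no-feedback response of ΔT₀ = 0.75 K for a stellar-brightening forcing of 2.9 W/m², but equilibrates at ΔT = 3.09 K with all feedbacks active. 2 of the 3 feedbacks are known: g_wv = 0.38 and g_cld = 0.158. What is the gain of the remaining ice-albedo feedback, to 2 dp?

0.22

Amplification A = ΔT/ΔT₀ = 3.09/0.75 = 4.12.
Total gain g = 1 − 1/A = 1 − 1/4.12 = 0.7573.
Known gains sum to 0.38 + 0.158 = 0.538.
g_ice = 0.7573 − 0.538 = 0.22.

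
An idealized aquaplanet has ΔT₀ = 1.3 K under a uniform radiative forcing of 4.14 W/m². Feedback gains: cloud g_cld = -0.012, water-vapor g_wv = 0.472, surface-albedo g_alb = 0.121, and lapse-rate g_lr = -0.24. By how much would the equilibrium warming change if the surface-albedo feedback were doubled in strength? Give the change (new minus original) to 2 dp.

0.44 K

Original: g = 0.341, ΔT = 1.3/(1−0.341) = 1.9727 K.
With doubled surface-albedo: g' = 0.462, ΔT' = 1.3/(1−0.462) = 2.4164 K.
Change = 2.4164 − 1.9727 = 0.44 K.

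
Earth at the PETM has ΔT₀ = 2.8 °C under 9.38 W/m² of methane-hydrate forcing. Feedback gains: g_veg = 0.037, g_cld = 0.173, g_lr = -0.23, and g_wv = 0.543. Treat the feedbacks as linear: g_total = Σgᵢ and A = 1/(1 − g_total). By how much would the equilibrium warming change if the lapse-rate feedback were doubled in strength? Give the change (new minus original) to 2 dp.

Original: g = 0.523, ΔT = 2.8/(1−0.523) = 5.8700 °C.
With doubled lapse-rate: g' = 0.293, ΔT' = 2.8/(1−0.293) = 3.9604 °C.
Change = 3.9604 − 5.8700 = -1.91 °C.

-1.91 °C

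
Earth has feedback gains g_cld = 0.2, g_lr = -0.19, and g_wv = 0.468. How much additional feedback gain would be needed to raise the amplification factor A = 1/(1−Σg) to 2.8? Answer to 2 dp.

Current total gain = 0.478.
Target gain for A = 2.8: g* = 1 − 1/2.8 = 0.6429.
Additional gain needed = 0.6429 − 0.478 = 0.16.

0.16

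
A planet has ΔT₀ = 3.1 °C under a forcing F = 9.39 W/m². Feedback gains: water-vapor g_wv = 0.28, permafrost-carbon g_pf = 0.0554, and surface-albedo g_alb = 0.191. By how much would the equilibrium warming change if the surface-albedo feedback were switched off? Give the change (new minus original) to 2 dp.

-1.88 °C

Original: g = 0.5264, ΔT = 3.1/(1−0.5264) = 6.5456 °C.
Without surface-albedo: g' = 0.3354, ΔT' = 3.1/(1−0.3354) = 4.6645 °C.
Change = 4.6645 − 6.5456 = -1.88 °C.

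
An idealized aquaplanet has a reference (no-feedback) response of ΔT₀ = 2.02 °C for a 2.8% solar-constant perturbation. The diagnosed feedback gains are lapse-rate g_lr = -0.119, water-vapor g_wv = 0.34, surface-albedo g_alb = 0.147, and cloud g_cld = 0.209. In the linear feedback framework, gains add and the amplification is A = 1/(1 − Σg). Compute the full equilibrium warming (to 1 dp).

Total gain g = -0.119 + 0.34 + 0.147 + 0.209 = 0.577.
Amplification A = 1/(1 − 0.577) = 2.364.
ΔT = 2.02 × 2.364 = 4.8 °C.

4.8 °C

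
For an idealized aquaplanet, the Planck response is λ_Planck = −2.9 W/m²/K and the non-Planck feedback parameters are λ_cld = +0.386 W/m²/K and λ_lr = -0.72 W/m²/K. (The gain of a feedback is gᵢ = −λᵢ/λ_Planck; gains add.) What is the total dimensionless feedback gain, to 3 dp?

Convert to gains: g_cld = 0.386/2.9 = 0.1331; g_lr = -0.72/2.9 = -0.2483.
Total gain g = -0.1152.

-0.115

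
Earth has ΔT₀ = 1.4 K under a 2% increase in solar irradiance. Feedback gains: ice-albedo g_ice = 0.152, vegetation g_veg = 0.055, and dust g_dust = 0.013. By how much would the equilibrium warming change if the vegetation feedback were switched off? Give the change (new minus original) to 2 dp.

-0.12 K

Original: g = 0.22, ΔT = 1.4/(1−0.22) = 1.7949 K.
Without vegetation: g' = 0.165, ΔT' = 1.4/(1−0.165) = 1.6766 K.
Change = 1.6766 − 1.7949 = -0.12 K.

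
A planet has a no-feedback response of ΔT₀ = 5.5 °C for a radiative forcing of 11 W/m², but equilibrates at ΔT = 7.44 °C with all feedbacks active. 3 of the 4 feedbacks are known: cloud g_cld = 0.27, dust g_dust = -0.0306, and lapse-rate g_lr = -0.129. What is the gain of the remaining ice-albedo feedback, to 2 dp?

0.15

Amplification A = ΔT/ΔT₀ = 7.44/5.5 = 1.353.
Total gain g = 1 − 1/A = 1 − 1/1.353 = 0.2609.
Known gains sum to 0.27 − 0.0306 − 0.129 = 0.1104.
g_ice = 0.2609 − 0.1104 = 0.15.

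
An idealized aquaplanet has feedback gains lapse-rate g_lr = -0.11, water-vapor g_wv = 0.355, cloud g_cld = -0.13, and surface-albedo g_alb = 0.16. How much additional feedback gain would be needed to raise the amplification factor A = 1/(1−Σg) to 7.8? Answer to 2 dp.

Current total gain = 0.275.
Target gain for A = 7.8: g* = 1 − 1/7.8 = 0.8718.
Additional gain needed = 0.8718 − 0.275 = 0.60.

0.60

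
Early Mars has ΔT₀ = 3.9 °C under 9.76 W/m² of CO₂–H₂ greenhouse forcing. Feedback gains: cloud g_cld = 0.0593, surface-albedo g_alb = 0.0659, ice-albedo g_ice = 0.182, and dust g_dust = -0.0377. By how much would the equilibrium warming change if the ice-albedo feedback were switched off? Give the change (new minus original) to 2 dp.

Original: g = 0.2695, ΔT = 3.9/(1−0.2695) = 5.3388 °C.
Without ice-albedo: g' = 0.0875, ΔT' = 3.9/(1−0.0875) = 4.2740 °C.
Change = 4.2740 − 5.3388 = -1.06 °C.

-1.06 °C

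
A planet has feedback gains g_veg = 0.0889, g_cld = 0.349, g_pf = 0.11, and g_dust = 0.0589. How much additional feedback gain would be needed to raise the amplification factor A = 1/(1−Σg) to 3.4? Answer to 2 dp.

Current total gain = 0.6068.
Target gain for A = 3.4: g* = 1 − 1/3.4 = 0.7059.
Additional gain needed = 0.7059 − 0.6068 = 0.10.

0.10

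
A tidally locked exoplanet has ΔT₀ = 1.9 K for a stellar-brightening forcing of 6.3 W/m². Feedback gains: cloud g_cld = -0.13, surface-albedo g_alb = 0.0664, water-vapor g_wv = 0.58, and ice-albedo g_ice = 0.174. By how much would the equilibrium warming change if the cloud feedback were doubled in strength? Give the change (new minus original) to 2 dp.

-1.81 K

Original: g = 0.6904, ΔT = 1.9/(1−0.6904) = 6.1370 K.
With doubled cloud: g' = 0.5604, ΔT' = 1.9/(1−0.5604) = 4.3221 K.
Change = 4.3221 − 6.1370 = -1.81 K.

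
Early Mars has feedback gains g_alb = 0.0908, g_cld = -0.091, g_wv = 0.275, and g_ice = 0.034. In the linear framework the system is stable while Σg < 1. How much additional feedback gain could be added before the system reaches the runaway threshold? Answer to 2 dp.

0.69

Current total gain = 0.0908 − 0.091 + 0.275 + 0.034 = 0.3088.
Margin to runaway = 1 − 0.3088 = 0.69.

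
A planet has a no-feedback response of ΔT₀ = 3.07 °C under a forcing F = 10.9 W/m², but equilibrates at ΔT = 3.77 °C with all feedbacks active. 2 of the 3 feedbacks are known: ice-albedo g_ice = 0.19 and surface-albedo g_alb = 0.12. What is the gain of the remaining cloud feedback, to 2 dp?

-0.12

Amplification A = ΔT/ΔT₀ = 3.77/3.07 = 1.228.
Total gain g = 1 − 1/A = 1 − 1/1.228 = 0.1857.
Known gains sum to 0.19 + 0.12 = 0.31.
g_cld = 0.1857 − 0.31 = -0.12.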